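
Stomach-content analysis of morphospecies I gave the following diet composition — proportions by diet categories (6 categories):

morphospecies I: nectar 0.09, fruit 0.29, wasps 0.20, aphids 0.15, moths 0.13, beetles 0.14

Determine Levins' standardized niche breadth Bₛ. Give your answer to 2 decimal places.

0.85

Σpᵢ² = 0.09² + 0.29² + 0.20² + 0.15² + 0.13² + 0.14² = 0.0081 + 0.0841 + 0.0400 + 0.0225 + 0.0169 + 0.0196 = 0.1912
B = 1 / 0.1912 = 5.2301
Bₛ = (B − 1)/(n − 1) = (5.2301 − 1)/(6 − 1) = 4.2301/5 = 0.8460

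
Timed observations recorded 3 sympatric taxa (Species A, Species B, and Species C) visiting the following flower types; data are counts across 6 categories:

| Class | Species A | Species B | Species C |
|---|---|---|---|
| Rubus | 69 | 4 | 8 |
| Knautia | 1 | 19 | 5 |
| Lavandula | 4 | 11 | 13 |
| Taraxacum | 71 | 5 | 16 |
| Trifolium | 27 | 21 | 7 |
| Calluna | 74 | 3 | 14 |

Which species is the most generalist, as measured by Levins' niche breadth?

Species C

Proportions for Species A (n=246): 69/246=0.2805, 1/246=0.0041, 4/246=0.0163, 71/246=0.2886, 27/246=0.1098, 74/246=0.3008
Proportions for Species B (n=63): 4/63=0.0635, 19/63=0.3016, 11/63=0.1746, 5/63=0.0794, 21/63=0.3333, 3/63=0.0476
Proportions for Species C (n=63): 8/63=0.1270, 5/63=0.0794, 13/63=0.2063, 16/63=0.2540, 7/63=0.1111, 14/63=0.2222
Σp_Aᵢ² = 0.2805² + 0.0041² + 0.0163² + 0.2886² + 0.1098² + 0.3008² = 0.078680 + 0.000017 + 0.000266 + 0.083290 + 0.012056 + 0.090481 = 0.264790
B_A = 1 / 0.264790 = 3.7766
Σp_Bᵢ² = 0.0635² + 0.3016² + 0.1746² + 0.0794² + 0.3333² + 0.0476² = 0.004032 + 0.090963 + 0.030485 + 0.006304 + 0.111089 + 0.002266 = 0.245139
B_B = 1 / 0.245139 = 4.0793
Σp_Cᵢ² = 0.1270² + 0.0794² + 0.2063² + 0.2540² + 0.1111² + 0.2222² = 0.016129 + 0.006304 + 0.042560 + 0.064516 + 0.012343 + 0.049373 = 0.191225
B_C = 1 / 0.191225 = 5.2294
Highest B → broadest niche (most generalist): Species C (B = 5.23).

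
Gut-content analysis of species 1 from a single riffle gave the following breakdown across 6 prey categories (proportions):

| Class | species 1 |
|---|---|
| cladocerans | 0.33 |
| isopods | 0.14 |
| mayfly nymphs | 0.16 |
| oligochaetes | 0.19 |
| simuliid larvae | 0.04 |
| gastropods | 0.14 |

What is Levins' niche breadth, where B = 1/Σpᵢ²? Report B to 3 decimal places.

4.730

Σpᵢ² = 0.33² + 0.14² + 0.16² + 0.19² + 0.04² + 0.14² = 0.1089 + 0.0196 + 0.0256 + 0.0361 + 0.0016 + 0.0196 = 0.2114
B = 1 / 0.2114 = 4.73037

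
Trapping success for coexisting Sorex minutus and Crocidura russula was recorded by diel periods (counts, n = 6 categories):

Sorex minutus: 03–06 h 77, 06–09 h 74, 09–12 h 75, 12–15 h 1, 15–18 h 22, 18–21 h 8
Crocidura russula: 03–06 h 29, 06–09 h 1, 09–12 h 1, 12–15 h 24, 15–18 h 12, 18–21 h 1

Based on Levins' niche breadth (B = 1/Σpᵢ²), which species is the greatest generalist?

Sorex minutus

Proportions for Sorex minutus (n=257): 77/257=0.2996, 74/257=0.2879, 75/257=0.2918, 1/257=0.0039, 22/257=0.0856, 8/257=0.0311
Proportions for Crocidura russula (n=68): 29/68=0.4265, 1/68=0.0147, 1/68=0.0147, 24/68=0.3529, 12/68=0.1765, 1/68=0.0147
Σp_minuᵢ² = 0.2996² + 0.2879² + 0.2918² + 0.0039² + 0.0856² + 0.0311² = 0.089760 + 0.082886 + 0.085147 + 0.000015 + 0.007327 + 0.000967 = 0.266102
B_minu = 1 / 0.266102 = 3.7580
Σp_russᵢ² = 0.4265² + 0.0147² + 0.0147² + 0.3529² + 0.1765² + 0.0147² = 0.181902 + 0.000216 + 0.000216 + 0.124538 + 0.031152 + 0.000216 = 0.338240
B_russ = 1 / 0.338240 = 2.9565
Highest B → broadest niche (most generalist): Sorex minutus (B = 3.76).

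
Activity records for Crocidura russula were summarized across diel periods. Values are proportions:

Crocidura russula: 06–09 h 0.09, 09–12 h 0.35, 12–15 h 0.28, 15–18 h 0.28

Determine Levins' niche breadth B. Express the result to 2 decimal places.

Σpᵢ² = 0.09² + 0.35² + 0.28² + 0.28² = 0.0081 + 0.1225 + 0.0784 + 0.0784 = 0.2874
B = 1 / 0.2874 = 3.4795

3.48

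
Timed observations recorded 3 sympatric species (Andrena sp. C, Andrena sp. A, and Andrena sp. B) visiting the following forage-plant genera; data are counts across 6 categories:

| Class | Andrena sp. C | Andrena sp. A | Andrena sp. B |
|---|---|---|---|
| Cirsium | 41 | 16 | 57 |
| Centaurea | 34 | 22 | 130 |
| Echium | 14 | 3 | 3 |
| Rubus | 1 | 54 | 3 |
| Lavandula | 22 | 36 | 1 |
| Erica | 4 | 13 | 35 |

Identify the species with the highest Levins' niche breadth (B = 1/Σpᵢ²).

Proportions for Andrena sp. C (n=116): 41/116=0.3534, 34/116=0.2931, 14/116=0.1207, 1/116=0.0086, 22/116=0.1897, 4/116=0.0345
Proportions for Andrena sp. A (n=144): 16/144=0.1111, 22/144=0.1528, 3/144=0.0208, 54/144=0.3750, 36/144=0.2500, 13/144=0.0903
Proportions for Andrena sp. B (n=229): 57/229=0.2489, 130/229=0.5677, 3/229=0.0131, 3/229=0.0131, 1/229=0.0044, 35/229=0.1528
Σp_Cᵢ² = 0.3534² + 0.2931² + 0.1207² + 0.0086² + 0.1897² + 0.0345² = 0.124892 + 0.085908 + 0.014568 + 0.000074 + 0.035986 + 0.001190 = 0.262618
B_C = 1 / 0.262618 = 3.8078
Σp_Aᵢ² = 0.1111² + 0.1528² + 0.0208² + 0.3750² + 0.2500² + 0.0903² = 0.012343 + 0.023348 + 0.000433 + 0.140625 + 0.062500 + 0.008154 = 0.247403
B_A = 1 / 0.247403 = 4.0420
Σp_Bᵢ² = 0.2489² + 0.5677² + 0.0131² + 0.0131² + 0.0044² + 0.1528² = 0.061951 + 0.322283 + 0.000172 + 0.000172 + 0.000019 + 0.023348 = 0.407945
B_B = 1 / 0.407945 = 2.4513
Highest B → broadest niche (most generalist): Andrena sp. A (B = 4.04).

Andrena sp. A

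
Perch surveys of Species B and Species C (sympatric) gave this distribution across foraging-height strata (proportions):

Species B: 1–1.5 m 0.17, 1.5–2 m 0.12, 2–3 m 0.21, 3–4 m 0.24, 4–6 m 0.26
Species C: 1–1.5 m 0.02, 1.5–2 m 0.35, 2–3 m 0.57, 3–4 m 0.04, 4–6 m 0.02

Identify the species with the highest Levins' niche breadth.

Species B

Σp_Bᵢ² = 0.17² + 0.12² + 0.21² + 0.24² + 0.26² = 0.0289 + 0.0144 + 0.0441 + 0.0576 + 0.0676 = 0.2126
B_B = 1 / 0.2126 = 4.7037
Σp_Cᵢ² = 0.02² + 0.35² + 0.57² + 0.04² + 0.02² = 0.0004 + 0.1225 + 0.3249 + 0.0016 + 0.0004 = 0.4498
B_C = 1 / 0.4498 = 2.2232
Highest B → broadest niche (most generalist): Species B (B = 4.70).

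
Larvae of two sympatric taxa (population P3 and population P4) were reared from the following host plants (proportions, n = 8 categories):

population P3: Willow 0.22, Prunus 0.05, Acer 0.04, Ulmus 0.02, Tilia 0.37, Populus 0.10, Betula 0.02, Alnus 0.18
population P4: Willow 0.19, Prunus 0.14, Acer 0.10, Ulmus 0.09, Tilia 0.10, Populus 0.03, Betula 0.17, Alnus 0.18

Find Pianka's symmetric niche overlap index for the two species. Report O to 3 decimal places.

0.708

Σ p₁ᵢp₂ᵢ = 0.0418 + 0.0070 + 0.0040 + 0.0018 + 0.0370 + 0.0030 + 0.0034 + 0.0324 = 0.1304
Σp_1ᵢ² = 0.22² + 0.05² + 0.04² + 0.02² + 0.37² + 0.10² + 0.02² + 0.18² = 0.0484 + 0.0025 + 0.0016 + 0.0004 + 0.1369 + 0.0100 + 0.0004 + 0.0324 = 0.2326
Σp_2ᵢ² = 0.19² + 0.14² + 0.10² + 0.09² + 0.10² + 0.03² + 0.17² + 0.18² = 0.0361 + 0.0196 + 0.0100 + 0.0081 + 0.0100 + 0.0009 + 0.0289 + 0.0324 = 0.1460
O = 0.1304 / √(0.2326 × 0.1460) = 0.1304 / 0.184281 = 0.70762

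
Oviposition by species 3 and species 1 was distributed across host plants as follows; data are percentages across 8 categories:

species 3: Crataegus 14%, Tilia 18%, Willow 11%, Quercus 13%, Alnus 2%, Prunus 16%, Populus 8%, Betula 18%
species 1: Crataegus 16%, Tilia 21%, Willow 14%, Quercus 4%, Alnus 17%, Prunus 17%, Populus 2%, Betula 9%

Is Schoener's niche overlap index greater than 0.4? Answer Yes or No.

Convert percentages to proportions (divide by 100).
Σ|p₁ᵢ − p₂ᵢ| = 0.02 + 0.03 + 0.03 + 0.09 + 0.15 + 0.01 + 0.06 + 0.09 = 0.48
D = 1 − ½ × 0.48 = 1 − 0.240 = 0.7600
D = 0.7600 > 0.4 → Yes.

Yes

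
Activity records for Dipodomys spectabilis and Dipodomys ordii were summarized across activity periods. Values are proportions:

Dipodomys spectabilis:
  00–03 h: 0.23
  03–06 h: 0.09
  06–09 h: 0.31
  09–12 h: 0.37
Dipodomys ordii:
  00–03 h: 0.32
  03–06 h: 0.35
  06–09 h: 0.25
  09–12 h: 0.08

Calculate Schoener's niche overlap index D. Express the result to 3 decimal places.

Σ|p₁ᵢ − p₂ᵢ| = 0.09 + 0.26 + 0.06 + 0.29 = 0.70
D = 1 − ½ × 0.70 = 1 − 0.350 = 0.65000

0.650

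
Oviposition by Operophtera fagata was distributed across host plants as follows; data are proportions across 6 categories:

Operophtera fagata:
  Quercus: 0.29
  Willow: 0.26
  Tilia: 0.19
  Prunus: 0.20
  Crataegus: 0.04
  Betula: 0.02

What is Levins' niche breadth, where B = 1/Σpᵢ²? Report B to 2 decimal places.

4.35

Σpᵢ² = 0.29² + 0.26² + 0.19² + 0.20² + 0.04² + 0.02² = 0.0841 + 0.0676 + 0.0361 + 0.0400 + 0.0016 + 0.0004 = 0.2298
B = 1 / 0.2298 = 4.3516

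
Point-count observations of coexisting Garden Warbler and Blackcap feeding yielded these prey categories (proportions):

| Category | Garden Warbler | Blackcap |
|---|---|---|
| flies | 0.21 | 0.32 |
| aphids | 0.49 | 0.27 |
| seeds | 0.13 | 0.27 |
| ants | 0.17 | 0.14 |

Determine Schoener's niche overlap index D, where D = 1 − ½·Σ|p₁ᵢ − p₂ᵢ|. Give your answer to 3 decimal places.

0.750

Σ|p₁ᵢ − p₂ᵢ| = 0.11 + 0.22 + 0.14 + 0.03 = 0.50
D = 1 − ½ × 0.50 = 1 − 0.250 = 0.75000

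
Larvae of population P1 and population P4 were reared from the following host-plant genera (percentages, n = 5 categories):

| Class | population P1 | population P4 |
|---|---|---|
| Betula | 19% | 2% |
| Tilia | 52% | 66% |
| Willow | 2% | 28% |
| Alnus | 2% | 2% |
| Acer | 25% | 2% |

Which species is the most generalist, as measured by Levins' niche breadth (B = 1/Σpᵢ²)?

population P1

Convert percentages to proportions (divide by 100).
Σp_P1ᵢ² = 0.19² + 0.52² + 0.02² + 0.02² + 0.25² = 0.0361 + 0.2704 + 0.0004 + 0.0004 + 0.0625 = 0.3698
B_P1 = 1 / 0.3698 = 2.7042
Σp_P4ᵢ² = 0.02² + 0.66² + 0.28² + 0.02² + 0.02² = 0.0004 + 0.4356 + 0.0784 + 0.0004 + 0.0004 = 0.5152
B_P4 = 1 / 0.5152 = 1.9410
Highest B → broadest niche (most generalist): population P1 (B = 2.70).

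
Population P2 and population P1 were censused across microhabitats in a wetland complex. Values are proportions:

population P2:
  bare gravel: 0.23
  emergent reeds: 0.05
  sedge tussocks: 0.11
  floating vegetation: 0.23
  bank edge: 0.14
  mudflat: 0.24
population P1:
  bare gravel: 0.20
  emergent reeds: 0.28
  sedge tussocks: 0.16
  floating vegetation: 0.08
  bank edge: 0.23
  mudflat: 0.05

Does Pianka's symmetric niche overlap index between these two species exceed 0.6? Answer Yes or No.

Yes

Σ p₁ᵢp₂ᵢ = 0.0460 + 0.0140 + 0.0176 + 0.0184 + 0.0322 + 0.0120 = 0.1402
Σp_1ᵢ² = 0.23² + 0.05² + 0.11² + 0.23² + 0.14² + 0.24² = 0.0529 + 0.0025 + 0.0121 + 0.0529 + 0.0196 + 0.0576 = 0.1976
Σp_2ᵢ² = 0.20² + 0.28² + 0.16² + 0.08² + 0.23² + 0.05² = 0.0400 + 0.0784 + 0.0256 + 0.0064 + 0.0529 + 0.0025 = 0.2058
O = 0.1402 / √(0.1976 × 0.2058) = 0.1402 / 0.20166 = 0.6952
O = 0.6952 > 0.6 → Yes.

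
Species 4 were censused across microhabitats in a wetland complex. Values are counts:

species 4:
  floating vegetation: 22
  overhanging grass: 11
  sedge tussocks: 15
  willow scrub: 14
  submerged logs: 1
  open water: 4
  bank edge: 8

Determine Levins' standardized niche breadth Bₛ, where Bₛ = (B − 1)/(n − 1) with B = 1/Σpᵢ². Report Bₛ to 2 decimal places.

0.68

Proportions for species 4 (n=75): 22/75=0.2933, 11/75=0.1467, 15/75=0.2000, 14/75=0.1867, 1/75=0.0133, 4/75=0.0533, 8/75=0.1067
Σpᵢ² = 0.2933² + 0.1467² + 0.2000² + 0.1867² + 0.0133² + 0.0533² + 0.1067² = 0.086025 + 0.021521 + 0.040000 + 0.034857 + 0.000177 + 0.002841 + 0.011385 = 0.196806
B = 1 / 0.196806 = 5.0811
Bₛ = (B − 1)/(n − 1) = (5.0811 − 1)/(7 − 1) = 4.0811/6 = 0.6802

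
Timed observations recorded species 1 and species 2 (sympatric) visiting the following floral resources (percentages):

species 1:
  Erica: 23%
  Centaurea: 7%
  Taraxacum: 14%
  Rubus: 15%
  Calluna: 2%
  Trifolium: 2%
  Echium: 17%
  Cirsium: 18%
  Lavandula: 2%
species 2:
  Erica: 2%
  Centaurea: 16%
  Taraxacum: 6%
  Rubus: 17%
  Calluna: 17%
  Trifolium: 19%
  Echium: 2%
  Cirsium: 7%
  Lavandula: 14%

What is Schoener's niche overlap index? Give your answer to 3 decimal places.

0.450

Convert percentages to proportions (divide by 100).
Σ|p₁ᵢ − p₂ᵢ| = 0.21 + 0.09 + 0.08 + 0.02 + 0.15 + 0.17 + 0.15 + 0.11 + 0.12 = 1.10
D = 1 − ½ × 1.10 = 1 − 0.550 = 0.45000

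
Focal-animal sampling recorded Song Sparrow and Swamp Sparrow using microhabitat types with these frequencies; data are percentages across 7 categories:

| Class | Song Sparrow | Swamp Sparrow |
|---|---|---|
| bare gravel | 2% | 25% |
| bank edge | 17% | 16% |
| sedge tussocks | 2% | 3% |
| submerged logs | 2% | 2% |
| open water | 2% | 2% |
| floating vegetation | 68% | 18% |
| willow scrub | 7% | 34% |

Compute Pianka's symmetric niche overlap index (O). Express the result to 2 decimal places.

Convert percentages to proportions (divide by 100).
Σ p₁ᵢp₂ᵢ = 0.0050 + 0.0272 + 0.0006 + 0.0004 + 0.0004 + 0.1224 + 0.0238 = 0.1798
Σp_1ᵢ² = 0.02² + 0.17² + 0.02² + 0.02² + 0.02² + 0.68² + 0.07² = 0.0004 + 0.0289 + 0.0004 + 0.0004 + 0.0004 + 0.4624 + 0.0049 = 0.4978
Σp_2ᵢ² = 0.25² + 0.16² + 0.03² + 0.02² + 0.02² + 0.18² + 0.34² = 0.0625 + 0.0256 + 0.0009 + 0.0004 + 0.0004 + 0.0324 + 0.1156 = 0.2378
O = 0.1798 / √(0.4978 × 0.2378) = 0.1798 / 0.34406 = 0.5226

0.52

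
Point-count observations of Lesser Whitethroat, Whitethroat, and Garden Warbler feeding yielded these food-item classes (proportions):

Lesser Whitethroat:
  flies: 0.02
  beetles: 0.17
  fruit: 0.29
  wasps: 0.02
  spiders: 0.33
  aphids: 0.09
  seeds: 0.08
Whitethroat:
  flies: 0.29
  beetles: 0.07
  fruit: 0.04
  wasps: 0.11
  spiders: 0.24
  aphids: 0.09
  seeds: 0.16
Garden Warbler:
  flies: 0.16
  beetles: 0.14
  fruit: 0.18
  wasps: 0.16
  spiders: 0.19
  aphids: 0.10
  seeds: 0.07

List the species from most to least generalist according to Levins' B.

Garden Warbler > Whitethroat > Lesser Whitethroat

Σp_Lessᵢ² = 0.02² + 0.17² + 0.29² + 0.02² + 0.33² + 0.09² + 0.08² = 0.0004 + 0.0289 + 0.0841 + 0.0004 + 0.1089 + 0.0081 + 0.0064 = 0.2372
B_Less = 1 / 0.2372 = 4.2159
Σp_Whitᵢ² = 0.29² + 0.07² + 0.04² + 0.11² + 0.24² + 0.09² + 0.16² = 0.0841 + 0.0049 + 0.0016 + 0.0121 + 0.0576 + 0.0081 + 0.0256 = 0.1940
B_Whit = 1 / 0.1940 = 5.1546
Σp_Gardᵢ² = 0.16² + 0.14² + 0.18² + 0.16² + 0.19² + 0.10² + 0.07² = 0.0256 + 0.0196 + 0.0324 + 0.0256 + 0.0361 + 0.0100 + 0.0049 = 0.1542
B_Gard = 1 / 0.1542 = 6.4851
Ranking by B (broadest → narrowest): Garden Warbler (6.49) > Whitethroat (5.15) > Lesser Whitethroat (4.22)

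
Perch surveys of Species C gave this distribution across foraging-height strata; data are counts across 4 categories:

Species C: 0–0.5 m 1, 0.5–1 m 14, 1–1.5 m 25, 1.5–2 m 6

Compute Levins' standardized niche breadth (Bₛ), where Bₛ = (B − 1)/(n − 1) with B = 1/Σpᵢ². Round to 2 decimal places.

0.49

Proportions for Species C (n=46): 1/46=0.0217, 14/46=0.3043, 25/46=0.5435, 6/46=0.1304
Σpᵢ² = 0.0217² + 0.3043² + 0.5435² + 0.1304² = 0.000471 + 0.092598 + 0.295392 + 0.017004 = 0.405465
B = 1 / 0.405465 = 2.4663
Bₛ = (B − 1)/(n − 1) = (2.4663 − 1)/(4 − 1) = 1.4663/3 = 0.4888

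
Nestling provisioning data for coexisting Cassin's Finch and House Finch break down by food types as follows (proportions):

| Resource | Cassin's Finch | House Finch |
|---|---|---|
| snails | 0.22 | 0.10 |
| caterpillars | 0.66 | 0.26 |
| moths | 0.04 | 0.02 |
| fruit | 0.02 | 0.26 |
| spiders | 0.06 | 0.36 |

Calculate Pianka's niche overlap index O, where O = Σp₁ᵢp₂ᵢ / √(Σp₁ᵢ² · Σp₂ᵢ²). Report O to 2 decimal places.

Σ p₁ᵢp₂ᵢ = 0.0220 + 0.1716 + 0.0008 + 0.0052 + 0.0216 = 0.2212
Σp_1ᵢ² = 0.22² + 0.66² + 0.04² + 0.02² + 0.06² = 0.0484 + 0.4356 + 0.0016 + 0.0004 + 0.0036 = 0.4896
Σp_2ᵢ² = 0.10² + 0.26² + 0.02² + 0.26² + 0.36² = 0.0100 + 0.0676 + 0.0004 + 0.0676 + 0.1296 = 0.2752
O = 0.2212 / √(0.4896 × 0.2752) = 0.2212 / 0.36707 = 0.6026

0.60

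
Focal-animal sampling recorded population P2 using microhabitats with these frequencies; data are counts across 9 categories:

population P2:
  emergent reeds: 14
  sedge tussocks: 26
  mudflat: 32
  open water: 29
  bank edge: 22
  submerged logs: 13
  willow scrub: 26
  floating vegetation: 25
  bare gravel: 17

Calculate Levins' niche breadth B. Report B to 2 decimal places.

Proportions for population P2 (n=204): 14/204=0.0686, 26/204=0.1275, 32/204=0.1569, 29/204=0.1422, 22/204=0.1078, 13/204=0.0637, 26/204=0.1275, 25/204=0.1225, 17/204=0.0833
Σpᵢ² = 0.0686² + 0.1275² + 0.1569² + 0.1422² + 0.1078² + 0.0637² + 0.1275² + 0.1225² + 0.0833² = 0.004706 + 0.016256 + 0.024618 + 0.020221 + 0.011621 + 0.004058 + 0.016256 + 0.015006 + 0.006939 = 0.119681
B = 1 / 0.119681 = 8.3555

8.36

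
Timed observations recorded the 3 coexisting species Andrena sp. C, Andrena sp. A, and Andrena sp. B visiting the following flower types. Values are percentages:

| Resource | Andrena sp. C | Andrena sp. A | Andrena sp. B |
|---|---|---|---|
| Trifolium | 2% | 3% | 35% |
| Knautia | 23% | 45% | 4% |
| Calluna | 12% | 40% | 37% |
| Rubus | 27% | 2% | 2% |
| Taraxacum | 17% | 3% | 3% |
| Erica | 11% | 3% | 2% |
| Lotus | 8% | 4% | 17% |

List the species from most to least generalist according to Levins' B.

Convert percentages to proportions (divide by 100).
Σp_Cᵢ² = 0.02² + 0.23² + 0.12² + 0.27² + 0.17² + 0.11² + 0.08² = 0.0004 + 0.0529 + 0.0144 + 0.0729 + 0.0289 + 0.0121 + 0.0064 = 0.1880
B_C = 1 / 0.1880 = 5.3191
Σp_Aᵢ² = 0.03² + 0.45² + 0.40² + 0.02² + 0.03² + 0.03² + 0.04² = 0.0009 + 0.2025 + 0.1600 + 0.0004 + 0.0009 + 0.0009 + 0.0016 = 0.3672
B_A = 1 / 0.3672 = 2.7233
Σp_Bᵢ² = 0.35² + 0.04² + 0.37² + 0.02² + 0.03² + 0.02² + 0.17² = 0.1225 + 0.0016 + 0.1369 + 0.0004 + 0.0009 + 0.0004 + 0.0289 = 0.2916
B_B = 1 / 0.2916 = 3.4294
Ranking by B (broadest → narrowest): Andrena sp. C (5.32) > Andrena sp. B (3.43) > Andrena sp. A (2.72)

Andrena sp. C > Andrena sp. B > Andrena sp. A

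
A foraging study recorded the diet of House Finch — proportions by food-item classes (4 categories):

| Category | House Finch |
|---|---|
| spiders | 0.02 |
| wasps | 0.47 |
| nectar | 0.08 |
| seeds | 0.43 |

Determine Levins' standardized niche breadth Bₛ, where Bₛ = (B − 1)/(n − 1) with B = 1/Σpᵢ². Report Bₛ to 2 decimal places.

0.47

Σpᵢ² = 0.02² + 0.47² + 0.08² + 0.43² = 0.0004 + 0.2209 + 0.0064 + 0.1849 = 0.4126
B = 1 / 0.4126 = 2.4237
Bₛ = (B − 1)/(n − 1) = (2.4237 − 1)/(4 − 1) = 1.4237/3 = 0.4746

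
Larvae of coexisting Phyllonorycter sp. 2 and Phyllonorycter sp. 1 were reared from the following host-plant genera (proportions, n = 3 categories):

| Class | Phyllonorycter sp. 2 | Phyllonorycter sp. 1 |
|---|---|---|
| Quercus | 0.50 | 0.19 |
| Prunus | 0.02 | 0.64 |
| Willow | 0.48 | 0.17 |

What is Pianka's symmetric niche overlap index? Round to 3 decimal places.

0.396

Σ p₁ᵢp₂ᵢ = 0.0950 + 0.0128 + 0.0816 = 0.1894
Σp_1ᵢ² = 0.50² + 0.02² + 0.48² = 0.2500 + 0.0004 + 0.2304 = 0.4808
Σp_2ᵢ² = 0.19² + 0.64² + 0.17² = 0.0361 + 0.4096 + 0.0289 = 0.4746
O = 0.1894 / √(0.4808 × 0.4746) = 0.1894 / 0.477690 = 0.39649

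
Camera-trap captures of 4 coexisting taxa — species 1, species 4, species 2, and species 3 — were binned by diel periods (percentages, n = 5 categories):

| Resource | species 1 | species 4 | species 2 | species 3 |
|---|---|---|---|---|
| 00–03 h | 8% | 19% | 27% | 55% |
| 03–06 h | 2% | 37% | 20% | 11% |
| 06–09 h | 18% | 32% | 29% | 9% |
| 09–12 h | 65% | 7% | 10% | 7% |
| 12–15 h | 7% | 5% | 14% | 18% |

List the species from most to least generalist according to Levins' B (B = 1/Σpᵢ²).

Convert percentages to proportions (divide by 100).
Σp_1ᵢ² = 0.08² + 0.02² + 0.18² + 0.65² + 0.07² = 0.0064 + 0.0004 + 0.0324 + 0.4225 + 0.0049 = 0.4666
B_1 = 1 / 0.4666 = 2.1432
Σp_4ᵢ² = 0.19² + 0.37² + 0.32² + 0.07² + 0.05² = 0.0361 + 0.1369 + 0.1024 + 0.0049 + 0.0025 = 0.2828
B_4 = 1 / 0.2828 = 3.5361
Σp_2ᵢ² = 0.27² + 0.20² + 0.29² + 0.10² + 0.14² = 0.0729 + 0.0400 + 0.0841 + 0.0100 + 0.0196 = 0.2266
B_2 = 1 / 0.2266 = 4.4131
Σp_3ᵢ² = 0.55² + 0.11² + 0.09² + 0.07² + 0.18² = 0.3025 + 0.0121 + 0.0081 + 0.0049 + 0.0324 = 0.3600
B_3 = 1 / 0.3600 = 2.7778
Ranking by B (broadest → narrowest): species 2 (4.41) > species 4 (3.54) > species 3 (2.78) > species 1 (2.14)

species 2 > species 4 > species 3 > species 1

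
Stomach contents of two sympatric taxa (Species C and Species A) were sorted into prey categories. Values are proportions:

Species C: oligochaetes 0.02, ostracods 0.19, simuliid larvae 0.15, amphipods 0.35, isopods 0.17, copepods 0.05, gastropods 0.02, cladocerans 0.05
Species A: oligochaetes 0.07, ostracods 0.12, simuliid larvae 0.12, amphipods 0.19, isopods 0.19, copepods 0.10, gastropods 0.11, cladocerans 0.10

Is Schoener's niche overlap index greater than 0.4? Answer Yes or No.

Yes

Σ|p₁ᵢ − p₂ᵢ| = 0.05 + 0.07 + 0.03 + 0.16 + 0.02 + 0.05 + 0.09 + 0.05 = 0.52
D = 1 − ½ × 0.52 = 1 − 0.260 = 0.7400
D = 0.7400 > 0.4 → Yes.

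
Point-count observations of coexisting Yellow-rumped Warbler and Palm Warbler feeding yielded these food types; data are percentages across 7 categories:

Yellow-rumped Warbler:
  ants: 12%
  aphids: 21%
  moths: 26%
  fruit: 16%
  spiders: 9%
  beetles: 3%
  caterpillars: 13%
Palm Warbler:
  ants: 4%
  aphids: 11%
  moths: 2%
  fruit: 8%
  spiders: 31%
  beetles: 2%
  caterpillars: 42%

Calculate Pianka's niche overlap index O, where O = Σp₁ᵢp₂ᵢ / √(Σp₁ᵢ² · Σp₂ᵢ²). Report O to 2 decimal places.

0.57

Convert percentages to proportions (divide by 100).
Σ p₁ᵢp₂ᵢ = 0.0048 + 0.0231 + 0.0052 + 0.0128 + 0.0279 + 0.0006 + 0.0546 = 0.1290
Σp_1ᵢ² = 0.12² + 0.21² + 0.26² + 0.16² + 0.09² + 0.03² + 0.13² = 0.0144 + 0.0441 + 0.0676 + 0.0256 + 0.0081 + 0.0009 + 0.0169 = 0.1776
Σp_2ᵢ² = 0.04² + 0.11² + 0.02² + 0.08² + 0.31² + 0.02² + 0.42² = 0.0016 + 0.0121 + 0.0004 + 0.0064 + 0.0961 + 0.0004 + 0.1764 = 0.2934
O = 0.1290 / √(0.1776 × 0.2934) = 0.1290 / 0.22827 = 0.5651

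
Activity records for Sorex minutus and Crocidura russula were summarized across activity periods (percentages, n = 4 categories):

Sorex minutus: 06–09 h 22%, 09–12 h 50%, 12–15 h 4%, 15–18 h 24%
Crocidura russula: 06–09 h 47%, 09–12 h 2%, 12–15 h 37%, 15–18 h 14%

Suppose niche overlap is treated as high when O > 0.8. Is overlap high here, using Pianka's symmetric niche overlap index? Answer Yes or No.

Convert percentages to proportions (divide by 100).
Σ p₁ᵢp₂ᵢ = 0.1034 + 0.0100 + 0.0148 + 0.0336 = 0.1618
Σp_1ᵢ² = 0.22² + 0.50² + 0.04² + 0.24² = 0.0484 + 0.2500 + 0.0016 + 0.0576 = 0.3576
Σp_2ᵢ² = 0.47² + 0.02² + 0.37² + 0.14² = 0.2209 + 0.0004 + 0.1369 + 0.0196 = 0.3778
O = 0.1618 / √(0.3576 × 0.3778) = 0.1618 / 0.36756 = 0.4402
O = 0.4402 < 0.8 → No.

No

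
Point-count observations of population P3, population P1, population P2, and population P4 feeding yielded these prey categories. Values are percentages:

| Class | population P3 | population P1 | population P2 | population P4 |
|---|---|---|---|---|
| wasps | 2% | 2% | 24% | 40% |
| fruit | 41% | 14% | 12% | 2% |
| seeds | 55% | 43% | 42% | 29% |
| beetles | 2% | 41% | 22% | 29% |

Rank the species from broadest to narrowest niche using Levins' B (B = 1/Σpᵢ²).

population P2 > population P4 > population P1 > population P3

Convert percentages to proportions (divide by 100).
Σp_P3ᵢ² = 0.02² + 0.41² + 0.55² + 0.02² = 0.0004 + 0.1681 + 0.3025 + 0.0004 = 0.4714
B_P3 = 1 / 0.4714 = 2.1213
Σp_P1ᵢ² = 0.02² + 0.14² + 0.43² + 0.41² = 0.0004 + 0.0196 + 0.1849 + 0.1681 = 0.3730
B_P1 = 1 / 0.3730 = 2.6810
Σp_P2ᵢ² = 0.24² + 0.12² + 0.42² + 0.22² = 0.0576 + 0.0144 + 0.1764 + 0.0484 = 0.2968
B_P2 = 1 / 0.2968 = 3.3693
Σp_P4ᵢ² = 0.40² + 0.02² + 0.29² + 0.29² = 0.1600 + 0.0004 + 0.0841 + 0.0841 = 0.3286
B_P4 = 1 / 0.3286 = 3.0432
Ranking by B (broadest → narrowest): population P2 (3.37) > population P4 (3.04) > population P1 (2.68) > population P3 (2.12)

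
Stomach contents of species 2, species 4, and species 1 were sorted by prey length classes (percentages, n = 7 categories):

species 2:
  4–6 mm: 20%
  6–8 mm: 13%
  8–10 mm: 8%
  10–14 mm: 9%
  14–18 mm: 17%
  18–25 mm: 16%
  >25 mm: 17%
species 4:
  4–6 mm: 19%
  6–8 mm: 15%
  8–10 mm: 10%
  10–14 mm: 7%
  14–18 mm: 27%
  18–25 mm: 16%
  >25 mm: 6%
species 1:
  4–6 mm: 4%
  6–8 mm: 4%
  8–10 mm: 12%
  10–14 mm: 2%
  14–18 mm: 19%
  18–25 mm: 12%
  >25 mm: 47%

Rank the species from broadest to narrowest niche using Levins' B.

species 2 > species 4 > species 1

Convert percentages to proportions (divide by 100).
Σp_2ᵢ² = 0.20² + 0.13² + 0.08² + 0.09² + 0.17² + 0.16² + 0.17² = 0.0400 + 0.0169 + 0.0064 + 0.0081 + 0.0289 + 0.0256 + 0.0289 = 0.1548
B_2 = 1 / 0.1548 = 6.4599
Σp_4ᵢ² = 0.19² + 0.15² + 0.10² + 0.07² + 0.27² + 0.16² + 0.06² = 0.0361 + 0.0225 + 0.0100 + 0.0049 + 0.0729 + 0.0256 + 0.0036 = 0.1756
B_4 = 1 / 0.1756 = 5.6948
Σp_1ᵢ² = 0.04² + 0.04² + 0.12² + 0.02² + 0.19² + 0.12² + 0.47² = 0.0016 + 0.0016 + 0.0144 + 0.0004 + 0.0361 + 0.0144 + 0.2209 = 0.2894
B_1 = 1 / 0.2894 = 3.4554
Ranking by B (broadest → narrowest): species 2 (6.46) > species 4 (5.69) > species 1 (3.46)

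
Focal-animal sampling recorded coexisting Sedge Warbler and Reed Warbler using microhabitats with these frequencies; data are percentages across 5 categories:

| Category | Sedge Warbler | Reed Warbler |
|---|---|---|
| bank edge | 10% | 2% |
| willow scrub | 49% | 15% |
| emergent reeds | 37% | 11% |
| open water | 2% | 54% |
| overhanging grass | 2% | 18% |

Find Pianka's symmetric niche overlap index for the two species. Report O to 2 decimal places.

Convert percentages to proportions (divide by 100).
Σ p₁ᵢp₂ᵢ = 0.0020 + 0.0735 + 0.0407 + 0.0108 + 0.0036 = 0.1306
Σp_1ᵢ² = 0.10² + 0.49² + 0.37² + 0.02² + 0.02² = 0.0100 + 0.2401 + 0.1369 + 0.0004 + 0.0004 = 0.3878
Σp_2ᵢ² = 0.02² + 0.15² + 0.11² + 0.54² + 0.18² = 0.0004 + 0.0225 + 0.0121 + 0.2916 + 0.0324 = 0.3590
O = 0.1306 / √(0.3878 × 0.3590) = 0.1306 / 0.37312 = 0.3500

0.35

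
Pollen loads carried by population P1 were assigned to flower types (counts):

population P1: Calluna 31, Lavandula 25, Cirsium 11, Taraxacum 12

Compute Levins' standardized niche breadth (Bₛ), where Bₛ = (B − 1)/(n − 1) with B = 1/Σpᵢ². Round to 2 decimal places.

0.79

Proportions for population P1 (n=79): 31/79=0.3924, 25/79=0.3165, 11/79=0.1392, 12/79=0.1519
Σpᵢ² = 0.3924² + 0.3165² + 0.1392² + 0.1519² = 0.153978 + 0.100172 + 0.019377 + 0.023074 = 0.296601
B = 1 / 0.296601 = 3.3715
Bₛ = (B − 1)/(n − 1) = (3.3715 − 1)/(4 − 1) = 2.3715/3 = 0.7905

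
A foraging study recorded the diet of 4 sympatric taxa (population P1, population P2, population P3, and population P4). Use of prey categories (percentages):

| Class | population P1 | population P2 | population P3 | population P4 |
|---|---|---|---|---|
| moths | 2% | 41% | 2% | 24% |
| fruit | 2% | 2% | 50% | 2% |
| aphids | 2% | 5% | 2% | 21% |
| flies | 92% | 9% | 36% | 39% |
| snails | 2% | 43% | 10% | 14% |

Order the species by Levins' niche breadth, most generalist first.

Convert percentages to proportions (divide by 100).
Σp_P1ᵢ² = 0.02² + 0.02² + 0.02² + 0.92² + 0.02² = 0.0004 + 0.0004 + 0.0004 + 0.8464 + 0.0004 = 0.8480
B_P1 = 1 / 0.8480 = 1.1792
Σp_P2ᵢ² = 0.41² + 0.02² + 0.05² + 0.09² + 0.43² = 0.1681 + 0.0004 + 0.0025 + 0.0081 + 0.1849 = 0.3640
B_P2 = 1 / 0.3640 = 2.7473
Σp_P3ᵢ² = 0.02² + 0.50² + 0.02² + 0.36² + 0.10² = 0.0004 + 0.2500 + 0.0004 + 0.1296 + 0.0100 = 0.3904
B_P3 = 1 / 0.3904 = 2.5615
Σp_P4ᵢ² = 0.24² + 0.02² + 0.21² + 0.39² + 0.14² = 0.0576 + 0.0004 + 0.0441 + 0.1521 + 0.0196 = 0.2738
B_P4 = 1 / 0.2738 = 3.6523
Ranking by B (broadest → narrowest): population P4 (3.65) > population P2 (2.75) > population P3 (2.56) > population P1 (1.18)

population P4 > population P2 > population P3 > population P1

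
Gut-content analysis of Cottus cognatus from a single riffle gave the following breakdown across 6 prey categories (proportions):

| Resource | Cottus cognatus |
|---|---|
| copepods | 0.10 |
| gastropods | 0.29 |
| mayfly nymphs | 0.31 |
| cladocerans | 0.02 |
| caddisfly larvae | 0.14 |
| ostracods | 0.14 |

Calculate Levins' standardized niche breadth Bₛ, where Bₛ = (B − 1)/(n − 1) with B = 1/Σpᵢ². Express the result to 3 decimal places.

0.670

Σpᵢ² = 0.10² + 0.29² + 0.31² + 0.02² + 0.14² + 0.14² = 0.0100 + 0.0841 + 0.0961 + 0.0004 + 0.0196 + 0.0196 = 0.2298
B = 1 / 0.2298 = 4.35161
Bₛ = (B − 1)/(n − 1) = (4.35161 − 1)/(6 − 1) = 3.35161/5 = 0.67032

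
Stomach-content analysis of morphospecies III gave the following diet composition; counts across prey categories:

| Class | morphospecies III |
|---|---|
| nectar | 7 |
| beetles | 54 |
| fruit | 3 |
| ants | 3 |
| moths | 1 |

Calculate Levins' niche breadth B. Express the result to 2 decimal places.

Proportions for morphospecies III (n=68): 7/68=0.1029, 54/68=0.7941, 3/68=0.0441, 3/68=0.0441, 1/68=0.0147
Σpᵢ² = 0.1029² + 0.7941² + 0.0441² + 0.0441² + 0.0147² = 0.010588 + 0.630595 + 0.001945 + 0.001945 + 0.000216 = 0.645289
B = 1 / 0.645289 = 1.5497

1.55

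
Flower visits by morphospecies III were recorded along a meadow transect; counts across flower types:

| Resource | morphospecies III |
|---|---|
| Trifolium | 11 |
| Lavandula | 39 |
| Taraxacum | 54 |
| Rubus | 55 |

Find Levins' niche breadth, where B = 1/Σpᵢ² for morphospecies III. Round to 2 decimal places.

3.33

Proportions for morphospecies III (n=159): 11/159=0.0692, 39/159=0.2453, 54/159=0.3396, 55/159=0.3459
Σpᵢ² = 0.0692² + 0.2453² + 0.3396² + 0.3459² = 0.004789 + 0.060172 + 0.115328 + 0.119647 = 0.299936
B = 1 / 0.299936 = 3.3340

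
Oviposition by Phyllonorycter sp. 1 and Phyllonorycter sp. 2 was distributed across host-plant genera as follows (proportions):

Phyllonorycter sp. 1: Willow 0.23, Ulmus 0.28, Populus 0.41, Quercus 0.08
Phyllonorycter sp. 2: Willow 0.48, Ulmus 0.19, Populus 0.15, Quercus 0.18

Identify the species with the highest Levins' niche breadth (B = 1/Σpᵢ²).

Σp_1ᵢ² = 0.23² + 0.28² + 0.41² + 0.08² = 0.0529 + 0.0784 + 0.1681 + 0.0064 = 0.3058
B_1 = 1 / 0.3058 = 3.2701
Σp_2ᵢ² = 0.48² + 0.19² + 0.15² + 0.18² = 0.2304 + 0.0361 + 0.0225 + 0.0324 = 0.3214
B_2 = 1 / 0.3214 = 3.1114
Highest B → broadest niche (most generalist): Phyllonorycter sp. 1 (B = 3.27).

Phyllonorycter sp. 1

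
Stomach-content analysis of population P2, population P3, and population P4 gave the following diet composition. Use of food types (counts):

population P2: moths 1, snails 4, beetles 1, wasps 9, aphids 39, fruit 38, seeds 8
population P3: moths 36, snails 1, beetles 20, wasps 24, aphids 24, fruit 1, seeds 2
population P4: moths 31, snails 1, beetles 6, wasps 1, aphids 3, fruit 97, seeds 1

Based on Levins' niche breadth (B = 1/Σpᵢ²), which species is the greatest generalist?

population P3

Proportions for population P2 (n=100): 1/100=0.0100, 4/100=0.0400, 1/100=0.0100, 9/100=0.0900, 39/100=0.3900, 38/100=0.3800, 8/100=0.0800
Proportions for population P3 (n=108): 36/108=0.3333, 1/108=0.0093, 20/108=0.1852, 24/108=0.2222, 24/108=0.2222, 1/108=0.0093, 2/108=0.0185
Proportions for population P4 (n=140): 31/140=0.2214, 1/140=0.0071, 6/140=0.0429, 1/140=0.0071, 3/140=0.0214, 97/140=0.6929, 1/140=0.0071
Σp_P2ᵢ² = 0.0100² + 0.0400² + 0.0100² + 0.0900² + 0.3900² + 0.3800² + 0.0800² = 0.000100 + 0.001600 + 0.000100 + 0.008100 + 0.152100 + 0.144400 + 0.006400 = 0.312800
B_P2 = 1 / 0.312800 = 3.1969
Σp_P3ᵢ² = 0.3333² + 0.0093² + 0.1852² + 0.2222² + 0.2222² + 0.0093² + 0.0185² = 0.111089 + 0.000086 + 0.034299 + 0.049373 + 0.049373 + 0.000086 + 0.000342 = 0.244648
B_P3 = 1 / 0.244648 = 4.0875
Σp_P4ᵢ² = 0.2214² + 0.0071² + 0.0429² + 0.0071² + 0.0214² + 0.6929² + 0.0071² = 0.049018 + 0.000050 + 0.001840 + 0.000050 + 0.000458 + 0.480110 + 0.000050 = 0.531576
B_P4 = 1 / 0.531576 = 1.8812
Highest B → broadest niche (most generalist): population P3 (B = 4.09).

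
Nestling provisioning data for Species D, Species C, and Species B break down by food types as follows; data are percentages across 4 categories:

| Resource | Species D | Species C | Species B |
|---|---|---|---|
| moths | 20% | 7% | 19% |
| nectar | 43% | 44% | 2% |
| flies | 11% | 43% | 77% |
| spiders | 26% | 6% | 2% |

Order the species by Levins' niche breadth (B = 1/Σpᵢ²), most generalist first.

Convert percentages to proportions (divide by 100).
Σp_Dᵢ² = 0.20² + 0.43² + 0.11² + 0.26² = 0.0400 + 0.1849 + 0.0121 + 0.0676 = 0.3046
B_D = 1 / 0.3046 = 3.2830
Σp_Cᵢ² = 0.07² + 0.44² + 0.43² + 0.06² = 0.0049 + 0.1936 + 0.1849 + 0.0036 = 0.3870
B_C = 1 / 0.3870 = 2.5840
Σp_Bᵢ² = 0.19² + 0.02² + 0.77² + 0.02² = 0.0361 + 0.0004 + 0.5929 + 0.0004 = 0.6298
B_B = 1 / 0.6298 = 1.5878
Ranking by B (broadest → narrowest): Species D (3.28) > Species C (2.58) > Species B (1.59)

Species D > Species C > Species B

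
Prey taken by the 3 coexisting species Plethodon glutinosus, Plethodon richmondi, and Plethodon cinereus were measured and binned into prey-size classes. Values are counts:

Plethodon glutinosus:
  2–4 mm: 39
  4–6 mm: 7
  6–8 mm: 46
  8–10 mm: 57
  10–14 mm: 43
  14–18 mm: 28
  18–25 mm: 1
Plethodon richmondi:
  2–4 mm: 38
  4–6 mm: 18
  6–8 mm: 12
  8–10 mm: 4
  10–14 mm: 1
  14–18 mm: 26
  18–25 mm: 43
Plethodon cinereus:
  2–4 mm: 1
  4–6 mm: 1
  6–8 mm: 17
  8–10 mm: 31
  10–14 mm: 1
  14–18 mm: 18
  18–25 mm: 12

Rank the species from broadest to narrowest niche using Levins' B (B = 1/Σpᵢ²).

Proportions for Plethodon glutinosus (n=221): 39/221=0.1765, 7/221=0.0317, 46/221=0.2081, 57/221=0.2579, 43/221=0.1946, 28/221=0.1267, 1/221=0.0045
Proportions for Plethodon richmondi (n=142): 38/142=0.2676, 18/142=0.1268, 12/142=0.0845, 4/142=0.0282, 1/142=0.0070, 26/142=0.1831, 43/142=0.3028
Proportions for Plethodon cinereus (n=81): 1/81=0.0123, 1/81=0.0123, 17/81=0.2099, 31/81=0.3827, 1/81=0.0123, 18/81=0.2222, 12/81=0.1481
Σp_glutᵢ² = 0.1765² + 0.0317² + 0.2081² + 0.2579² + 0.1946² + 0.1267² + 0.0045² = 0.031152 + 0.001005 + 0.043306 + 0.066512 + 0.037869 + 0.016053 + 0.000020 = 0.195917
B_glut = 1 / 0.195917 = 5.1042
Σp_richᵢ² = 0.2676² + 0.1268² + 0.0845² + 0.0282² + 0.0070² + 0.1831² + 0.3028² = 0.071610 + 0.016078 + 0.007140 + 0.000795 + 0.000049 + 0.033526 + 0.091688 = 0.220886
B_rich = 1 / 0.220886 = 4.5272
Σp_cineᵢ² = 0.0123² + 0.0123² + 0.2099² + 0.3827² + 0.0123² + 0.2222² + 0.1481² = 0.000151 + 0.000151 + 0.044058 + 0.146459 + 0.000151 + 0.049373 + 0.021934 = 0.262277
B_cine = 1 / 0.262277 = 3.8128
Ranking by B (broadest → narrowest): Plethodon glutinosus (5.10) > Plethodon richmondi (4.53) > Plethodon cinereus (3.81)

Plethodon glutinosus > Plethodon richmondi > Plethodon cinereus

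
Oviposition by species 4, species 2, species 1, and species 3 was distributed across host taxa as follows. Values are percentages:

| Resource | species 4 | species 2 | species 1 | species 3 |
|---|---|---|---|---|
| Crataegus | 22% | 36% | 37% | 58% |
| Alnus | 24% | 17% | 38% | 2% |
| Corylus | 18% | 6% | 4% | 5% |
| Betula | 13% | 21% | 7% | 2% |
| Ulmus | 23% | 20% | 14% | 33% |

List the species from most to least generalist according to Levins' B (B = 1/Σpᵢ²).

Convert percentages to proportions (divide by 100).
Σp_4ᵢ² = 0.22² + 0.24² + 0.18² + 0.13² + 0.23² = 0.0484 + 0.0576 + 0.0324 + 0.0169 + 0.0529 = 0.2082
B_4 = 1 / 0.2082 = 4.8031
Σp_2ᵢ² = 0.36² + 0.17² + 0.06² + 0.21² + 0.20² = 0.1296 + 0.0289 + 0.0036 + 0.0441 + 0.0400 = 0.2462
B_2 = 1 / 0.2462 = 4.0617
Σp_1ᵢ² = 0.37² + 0.38² + 0.04² + 0.07² + 0.14² = 0.1369 + 0.1444 + 0.0016 + 0.0049 + 0.0196 = 0.3074
B_1 = 1 / 0.3074 = 3.2531
Σp_3ᵢ² = 0.58² + 0.02² + 0.05² + 0.02² + 0.33² = 0.3364 + 0.0004 + 0.0025 + 0.0004 + 0.1089 = 0.4486
B_3 = 1 / 0.4486 = 2.2292
Ranking by B (broadest → narrowest): species 4 (4.80) > species 2 (4.06) > species 1 (3.25) > species 3 (2.23)

species 4 > species 2 > species 1 > species 3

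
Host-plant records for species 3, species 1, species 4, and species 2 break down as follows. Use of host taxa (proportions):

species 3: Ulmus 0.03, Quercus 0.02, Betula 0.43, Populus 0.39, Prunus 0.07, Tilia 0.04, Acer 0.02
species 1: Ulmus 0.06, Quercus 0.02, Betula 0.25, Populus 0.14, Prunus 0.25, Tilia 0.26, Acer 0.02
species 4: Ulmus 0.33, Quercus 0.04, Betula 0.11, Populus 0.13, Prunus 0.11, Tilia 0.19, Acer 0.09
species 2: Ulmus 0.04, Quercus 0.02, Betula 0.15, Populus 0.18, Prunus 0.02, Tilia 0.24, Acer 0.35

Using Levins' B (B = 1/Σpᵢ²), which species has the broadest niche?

Σp_3ᵢ² = 0.03² + 0.02² + 0.43² + 0.39² + 0.07² + 0.04² + 0.02² = 0.0009 + 0.0004 + 0.1849 + 0.1521 + 0.0049 + 0.0016 + 0.0004 = 0.3452
B_3 = 1 / 0.3452 = 2.8969
Σp_1ᵢ² = 0.06² + 0.02² + 0.25² + 0.14² + 0.25² + 0.26² + 0.02² = 0.0036 + 0.0004 + 0.0625 + 0.0196 + 0.0625 + 0.0676 + 0.0004 = 0.2166
B_1 = 1 / 0.2166 = 4.6168
Σp_4ᵢ² = 0.33² + 0.04² + 0.11² + 0.13² + 0.11² + 0.19² + 0.09² = 0.1089 + 0.0016 + 0.0121 + 0.0169 + 0.0121 + 0.0361 + 0.0081 = 0.1958
B_4 = 1 / 0.1958 = 5.1073
Σp_2ᵢ² = 0.04² + 0.02² + 0.15² + 0.18² + 0.02² + 0.24² + 0.35² = 0.0016 + 0.0004 + 0.0225 + 0.0324 + 0.0004 + 0.0576 + 0.1225 = 0.2374
B_2 = 1 / 0.2374 = 4.2123
Highest B → broadest niche (most generalist): species 4 (B = 5.11).

species 4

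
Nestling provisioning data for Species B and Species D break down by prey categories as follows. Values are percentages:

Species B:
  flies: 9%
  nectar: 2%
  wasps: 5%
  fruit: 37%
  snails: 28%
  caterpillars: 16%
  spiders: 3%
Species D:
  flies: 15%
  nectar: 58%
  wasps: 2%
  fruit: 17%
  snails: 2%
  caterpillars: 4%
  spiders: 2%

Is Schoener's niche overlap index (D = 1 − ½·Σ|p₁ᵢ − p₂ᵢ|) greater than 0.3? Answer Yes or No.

Yes

Convert percentages to proportions (divide by 100).
Σ|p₁ᵢ − p₂ᵢ| = 0.06 + 0.56 + 0.03 + 0.20 + 0.26 + 0.12 + 0.01 = 1.24
D = 1 − ½ × 1.24 = 1 − 0.620 = 0.3800
D = 0.3800 > 0.3 → Yes.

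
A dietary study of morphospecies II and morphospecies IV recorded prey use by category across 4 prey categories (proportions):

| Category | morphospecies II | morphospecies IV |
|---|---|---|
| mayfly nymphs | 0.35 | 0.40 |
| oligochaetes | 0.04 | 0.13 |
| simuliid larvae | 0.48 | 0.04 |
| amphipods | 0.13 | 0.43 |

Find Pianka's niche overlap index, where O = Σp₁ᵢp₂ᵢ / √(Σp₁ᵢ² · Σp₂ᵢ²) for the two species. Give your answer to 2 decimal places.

0.60

Σ p₁ᵢp₂ᵢ = 0.1400 + 0.0052 + 0.0192 + 0.0559 = 0.2203
Σp_1ᵢ² = 0.35² + 0.04² + 0.48² + 0.13² = 0.1225 + 0.0016 + 0.2304 + 0.0169 = 0.3714
Σp_2ᵢ² = 0.40² + 0.13² + 0.04² + 0.43² = 0.1600 + 0.0169 + 0.0016 + 0.1849 = 0.3634
O = 0.2203 / √(0.3714 × 0.3634) = 0.2203 / 0.36738 = 0.5997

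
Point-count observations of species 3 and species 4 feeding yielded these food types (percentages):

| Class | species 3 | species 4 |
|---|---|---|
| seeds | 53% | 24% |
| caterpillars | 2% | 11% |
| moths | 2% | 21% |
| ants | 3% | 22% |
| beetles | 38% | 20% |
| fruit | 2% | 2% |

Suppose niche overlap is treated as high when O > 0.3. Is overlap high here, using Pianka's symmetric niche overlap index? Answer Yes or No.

Yes

Convert percentages to proportions (divide by 100).
Σ p₁ᵢp₂ᵢ = 0.1272 + 0.0022 + 0.0042 + 0.0066 + 0.0760 + 0.0004 = 0.2166
Σp_1ᵢ² = 0.53² + 0.02² + 0.02² + 0.03² + 0.38² + 0.02² = 0.2809 + 0.0004 + 0.0004 + 0.0009 + 0.1444 + 0.0004 = 0.4274
Σp_2ᵢ² = 0.24² + 0.11² + 0.21² + 0.22² + 0.20² + 0.02² = 0.0576 + 0.0121 + 0.0441 + 0.0484 + 0.0400 + 0.0004 = 0.2026
O = 0.2166 / √(0.4274 × 0.2026) = 0.2166 / 0.29426 = 0.7361
O = 0.7361 > 0.3 → Yes.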